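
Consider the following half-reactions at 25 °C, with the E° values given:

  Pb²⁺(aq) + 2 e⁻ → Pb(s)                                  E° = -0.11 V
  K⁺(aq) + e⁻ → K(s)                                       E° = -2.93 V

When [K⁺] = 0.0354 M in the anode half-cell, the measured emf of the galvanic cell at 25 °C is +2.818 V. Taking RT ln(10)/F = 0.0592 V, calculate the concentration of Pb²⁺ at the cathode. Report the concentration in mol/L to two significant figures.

0.0011 M

Pb²⁺/Pb is the cathode, K⁺/K the anode: E°cell = +2.82 V, n = 2.
Overall reaction: Pb²⁺(aq) + 2 K(s) → Pb(s) + 2 K⁺(aq); Q = [K⁺]^2/[Pb²⁺]^1.
From E = E° − (0.0592/n) log Q: log Q = (E° − E)·n/0.0592 = (+2.82 − (+2.818))·2/0.0592 = 0.0676.
So 1·log[Pb²⁺] = 2·log(0.0354) − log Q = -2.9020 − (0.0676) = -2.9696; [Pb²⁺] = 10^(-2.9696) ≈ 0.0011 M.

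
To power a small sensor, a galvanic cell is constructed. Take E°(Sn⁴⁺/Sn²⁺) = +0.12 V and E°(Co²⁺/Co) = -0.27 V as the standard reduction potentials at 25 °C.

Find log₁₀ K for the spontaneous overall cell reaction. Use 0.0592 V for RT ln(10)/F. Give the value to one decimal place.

Cathode: Sn⁴⁺/Sn²⁺; anode: Co²⁺/Co. E°cell = +0.39 V, n = 2.
log K = nE°cell / 0.0592 = (2)(+0.39) / 0.0592 = 13.2.

13.2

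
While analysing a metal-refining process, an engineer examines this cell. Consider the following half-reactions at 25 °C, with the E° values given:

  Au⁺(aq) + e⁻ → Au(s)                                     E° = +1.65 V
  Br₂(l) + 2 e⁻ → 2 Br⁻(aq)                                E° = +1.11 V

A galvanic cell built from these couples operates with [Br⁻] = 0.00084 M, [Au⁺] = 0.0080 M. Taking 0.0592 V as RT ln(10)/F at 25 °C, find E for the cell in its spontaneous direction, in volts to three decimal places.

+0.234 V

Au⁺/Au is the cathode (higher E°), Br₂/Br⁻ the anode: E°cell = +1.65 − (+1.11) = +0.54 V, n = 2.
Overall: 2 Au⁺(aq) + 2 Br⁻(aq) → 2 Au(s) + Br₂(l)
Q = 1 / ([Au⁺]^2·[Br⁻]^2); log Q = 10.345.
E = E° − (0.0592/n) log Q = +0.54 − (0.0592/2)(10.345) = +0.234 V.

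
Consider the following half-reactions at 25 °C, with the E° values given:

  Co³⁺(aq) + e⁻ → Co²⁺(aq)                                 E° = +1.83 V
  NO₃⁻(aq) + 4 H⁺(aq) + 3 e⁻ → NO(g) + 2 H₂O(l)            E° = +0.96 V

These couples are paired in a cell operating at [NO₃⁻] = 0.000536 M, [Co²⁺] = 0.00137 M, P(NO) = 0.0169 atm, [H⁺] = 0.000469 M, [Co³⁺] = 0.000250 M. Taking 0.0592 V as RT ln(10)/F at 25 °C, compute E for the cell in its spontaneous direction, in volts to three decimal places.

+1.119 V

Co³⁺/Co²⁺ is the cathode (higher E°), NO₃⁻/NO the anode: E°cell = +1.83 − (+0.96) = +0.87 V, n = 3.
Overall: 3 Co³⁺(aq) + NO(g) + 2 H₂O(l) → 3 Co²⁺(aq) + NO₃⁻(aq) + 4 H⁺(aq)
Q = [Co²⁺]^3·[NO₃⁻]·[H⁺]^4 / ([Co³⁺]^3·P(NO)); log Q = -12.598.
E = E° − (0.0592/n) log Q = +0.87 − (0.0592/3)(-12.598) = +1.119 V.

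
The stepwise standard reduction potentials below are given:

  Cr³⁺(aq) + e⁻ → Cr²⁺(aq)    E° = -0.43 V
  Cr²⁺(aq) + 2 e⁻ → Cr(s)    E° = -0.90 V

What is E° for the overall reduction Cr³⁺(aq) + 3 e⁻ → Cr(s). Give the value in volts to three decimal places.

-0.743 V

Adding the free-energy changes (−nFE°) of the two steps gives −n₃FE°₃ = −n₁FE°₁ − n₂FE°₂.
E°₃ = (1×-0.43 + 2×-0.90) / 3 = (-2.230) / 3 = -0.743 V.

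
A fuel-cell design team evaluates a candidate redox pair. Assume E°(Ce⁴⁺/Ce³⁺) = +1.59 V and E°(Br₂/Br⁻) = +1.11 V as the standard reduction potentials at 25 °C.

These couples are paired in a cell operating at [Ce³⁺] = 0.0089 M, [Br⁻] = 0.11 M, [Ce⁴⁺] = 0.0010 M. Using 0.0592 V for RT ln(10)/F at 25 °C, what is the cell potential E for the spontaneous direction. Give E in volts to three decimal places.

+0.367 V

Ce⁴⁺/Ce³⁺ is the cathode (higher E°), Br₂/Br⁻ the anode: E°cell = +1.59 − (+1.11) = +0.48 V, n = 2.
Overall: 2 Ce⁴⁺(aq) + 2 Br⁻(aq) → 2 Ce³⁺(aq) + Br₂(l)
Q = [Ce³⁺]^2 / ([Ce⁴⁺]^2·[Br⁻]^2); log Q = 3.816.
E = E° − (0.0592/n) log Q = +0.48 − (0.0592/2)(3.816) = +0.367 V.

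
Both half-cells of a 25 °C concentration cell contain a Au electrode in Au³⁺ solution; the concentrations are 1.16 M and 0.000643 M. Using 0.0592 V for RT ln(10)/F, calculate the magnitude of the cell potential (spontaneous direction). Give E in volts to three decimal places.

For a concentration cell E°cell = 0. The 1.16 M side is the cathode (reduction is favoured where [Au³⁺] is higher).
With n = 3, E = −(0.0592/3) log([Au³⁺]ₐₙ/[Au³⁺]꜀ₐₜ) = −(0.0592/3) log(0.000643/1.16) = −(0.0592/3)(-3.256) = +0.064 V.

+0.064 V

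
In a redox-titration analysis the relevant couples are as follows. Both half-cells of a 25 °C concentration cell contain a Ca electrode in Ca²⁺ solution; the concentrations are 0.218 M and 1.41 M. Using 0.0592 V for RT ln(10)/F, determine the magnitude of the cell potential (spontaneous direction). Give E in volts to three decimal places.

For a concentration cell E°cell = 0. The 1.41 M side is the cathode (reduction is favoured where [Ca²⁺] is higher).
With n = 2, E = −(0.0592/2) log([Ca²⁺]ₐₙ/[Ca²⁺]꜀ₐₜ) = −(0.0592/2) log(0.218/1.41) = −(0.0592/2)(-0.811) = +0.024 V.

+0.024 V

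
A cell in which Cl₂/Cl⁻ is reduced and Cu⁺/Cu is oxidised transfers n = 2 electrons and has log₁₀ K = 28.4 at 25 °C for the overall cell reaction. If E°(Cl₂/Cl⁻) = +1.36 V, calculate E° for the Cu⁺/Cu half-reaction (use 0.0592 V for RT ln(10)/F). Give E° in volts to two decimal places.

E°cell = (0.0592/n)·log K = (0.0592/2)(28.4) = +0.841 V.
Since Cl₂/Cl⁻ is the cathode and Cu⁺/Cu the anode, E°cell = E°(Cl₂/Cl⁻) − E°(Cu⁺/Cu).
So E°(Cu⁺/Cu) = E°(Cl₂/Cl⁻) − E°cell = (+1.36) − (+0.841) = +0.52 V.

+0.52 V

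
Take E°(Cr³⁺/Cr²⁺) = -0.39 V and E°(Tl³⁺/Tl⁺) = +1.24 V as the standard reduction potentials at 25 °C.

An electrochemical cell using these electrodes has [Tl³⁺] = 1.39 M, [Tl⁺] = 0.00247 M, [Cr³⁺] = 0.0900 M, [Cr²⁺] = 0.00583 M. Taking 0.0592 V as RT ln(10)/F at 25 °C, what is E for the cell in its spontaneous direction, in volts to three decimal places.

Tl³⁺/Tl⁺ is the cathode (higher E°), Cr³⁺/Cr²⁺ the anode: E°cell = +1.24 − (-0.39) = +1.63 V, n = 2.
Overall: Tl³⁺(aq) + 2 Cr²⁺(aq) → Tl⁺(aq) + 2 Cr³⁺(aq)
Q = [Tl⁺]·[Cr³⁺]^2 / ([Tl³⁺]·[Cr²⁺]^2); log Q = -0.373.
E = E° − (0.0592/n) log Q = +1.63 − (0.0592/2)(-0.373) = +1.641 V.

+1.641 V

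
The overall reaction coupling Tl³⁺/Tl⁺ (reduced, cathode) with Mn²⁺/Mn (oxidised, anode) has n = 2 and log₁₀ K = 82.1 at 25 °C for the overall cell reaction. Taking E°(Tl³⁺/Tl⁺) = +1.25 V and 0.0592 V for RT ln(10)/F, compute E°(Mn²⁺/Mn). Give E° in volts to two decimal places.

E°cell = (0.0592/n)·log K = (0.0592/2)(82.1) = +2.430 V.
Since Tl³⁺/Tl⁺ is the cathode and Mn²⁺/Mn the anode, E°cell = E°(Tl³⁺/Tl⁺) − E°(Mn²⁺/Mn).
So E°(Mn²⁺/Mn) = E°(Tl³⁺/Tl⁺) − E°cell = (+1.25) − (+2.430) = -1.18 V.

-1.18 V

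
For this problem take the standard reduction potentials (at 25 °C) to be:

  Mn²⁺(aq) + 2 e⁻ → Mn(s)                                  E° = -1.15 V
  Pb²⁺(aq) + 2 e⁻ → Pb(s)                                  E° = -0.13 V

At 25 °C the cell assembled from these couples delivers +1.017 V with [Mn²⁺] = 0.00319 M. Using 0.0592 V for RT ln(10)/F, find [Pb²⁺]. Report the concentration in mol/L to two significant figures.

0.0025 M

Pb²⁺/Pb is the cathode, Mn²⁺/Mn the anode: E°cell = +1.02 V, n = 2.
Overall reaction: Pb²⁺(aq) + Mn(s) → Pb(s) + Mn²⁺(aq); Q = [Mn²⁺]^1/[Pb²⁺]^1.
From E = E° − (0.0592/n) log Q: log Q = (E° − E)·n/0.0592 = (+1.02 − (+1.017))·2/0.0592 = 0.1014.
So 1·log[Pb²⁺] = 1·log(0.00319) − log Q = -2.4962 − (0.1014) = -2.5976; [Pb²⁺] = 10^(-2.5976) ≈ 0.0025 M.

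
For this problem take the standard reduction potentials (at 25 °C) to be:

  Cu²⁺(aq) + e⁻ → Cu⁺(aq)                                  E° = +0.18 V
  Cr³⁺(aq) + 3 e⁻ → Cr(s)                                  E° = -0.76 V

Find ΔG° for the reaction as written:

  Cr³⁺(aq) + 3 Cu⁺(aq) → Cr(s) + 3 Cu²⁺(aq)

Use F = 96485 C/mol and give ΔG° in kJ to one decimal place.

As written, Cr³⁺/Cr is reduced (cathode) and Cu²⁺/Cu⁺ is oxidised (anode), so E°cell = (-0.76) − (+0.18) = -0.94 V.
Balancing electrons gives n = 3.
ΔG° = −nFE° = −(3)(96485)(-0.94) = 272,088 J = +272.1 kJ.

+272.1 kJ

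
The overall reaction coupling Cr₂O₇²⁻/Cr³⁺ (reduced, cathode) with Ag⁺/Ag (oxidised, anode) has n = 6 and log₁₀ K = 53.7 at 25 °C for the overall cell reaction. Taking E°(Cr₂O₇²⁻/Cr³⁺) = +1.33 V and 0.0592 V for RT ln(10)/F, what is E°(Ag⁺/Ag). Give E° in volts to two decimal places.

+0.80 V

E°cell = (0.0592/n)·log K = (0.0592/6)(53.7) = +0.530 V.
Since Cr₂O₇²⁻/Cr³⁺ is the cathode and Ag⁺/Ag the anode, E°cell = E°(Cr₂O₇²⁻/Cr³⁺) − E°(Ag⁺/Ag).
So E°(Ag⁺/Ag) = E°(Cr₂O₇²⁻/Cr³⁺) − E°cell = (+1.33) − (+0.530) = +0.80 V.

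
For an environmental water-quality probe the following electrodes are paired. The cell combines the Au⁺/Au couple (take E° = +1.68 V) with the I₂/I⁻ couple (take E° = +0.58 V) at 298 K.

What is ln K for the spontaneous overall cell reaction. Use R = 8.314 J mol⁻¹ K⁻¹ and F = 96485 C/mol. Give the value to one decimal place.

85.7

Cathode: Au⁺/Au; anode: I₂/I⁻. E°cell = (+1.68) − (+0.58) = +1.10 V, with n = 2.
ΔG° = −nFE° = −RT ln K, so ln K = nFE°/(RT) = (2)(96485)(+1.10) / ((8.314)(298)) = 85.675.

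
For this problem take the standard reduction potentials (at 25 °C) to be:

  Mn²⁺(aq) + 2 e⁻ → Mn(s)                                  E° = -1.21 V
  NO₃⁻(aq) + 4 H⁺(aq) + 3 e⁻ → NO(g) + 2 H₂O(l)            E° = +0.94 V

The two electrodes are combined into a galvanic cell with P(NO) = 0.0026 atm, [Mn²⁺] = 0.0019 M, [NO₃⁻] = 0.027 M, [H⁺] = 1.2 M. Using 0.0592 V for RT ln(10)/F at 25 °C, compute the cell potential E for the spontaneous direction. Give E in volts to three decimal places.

+2.257 V

NO₃⁻/NO is the cathode (higher E°), Mn²⁺/Mn the anode: E°cell = +0.94 − (-1.21) = +2.15 V, n = 6.
Overall: 2 NO₃⁻(aq) + 8 H⁺(aq) + 3 Mn(s) → 2 NO(g) + 4 H₂O(l) + 3 Mn²⁺(aq)
Q = P(NO)^2·[Mn²⁺]^3 / ([NO₃⁻]^2·[H⁺]^8); log Q = -10.830.
E = E° − (0.0592/n) log Q = +2.15 − (0.0592/6)(-10.830) = +2.257 V.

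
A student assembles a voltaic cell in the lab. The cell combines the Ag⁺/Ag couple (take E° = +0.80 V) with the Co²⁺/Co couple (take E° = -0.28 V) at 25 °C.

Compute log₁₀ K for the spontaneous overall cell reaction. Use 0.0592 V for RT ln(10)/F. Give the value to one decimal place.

36.5

Cathode: Ag⁺/Ag; anode: Co²⁺/Co. E°cell = +1.08 V, n = 2.
log K = nE°cell / 0.0592 = (2)(+1.08) / 0.0592 = 36.5.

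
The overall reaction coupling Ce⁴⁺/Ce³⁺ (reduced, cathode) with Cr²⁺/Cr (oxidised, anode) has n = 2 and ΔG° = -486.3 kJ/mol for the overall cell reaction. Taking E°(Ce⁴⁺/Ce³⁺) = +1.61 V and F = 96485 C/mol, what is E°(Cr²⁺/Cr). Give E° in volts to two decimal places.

-0.91 V

E°cell = −ΔG°/(nF) = −(-486.3×10³)/((2)(96485)) = +2.520 V.
Since Ce⁴⁺/Ce³⁺ is the cathode and Cr²⁺/Cr the anode, E°cell = E°(Ce⁴⁺/Ce³⁺) − E°(Cr²⁺/Cr).
So E°(Cr²⁺/Cr) = E°(Ce⁴⁺/Ce³⁺) − E°cell = (+1.61) − (+2.520) = -0.91 V.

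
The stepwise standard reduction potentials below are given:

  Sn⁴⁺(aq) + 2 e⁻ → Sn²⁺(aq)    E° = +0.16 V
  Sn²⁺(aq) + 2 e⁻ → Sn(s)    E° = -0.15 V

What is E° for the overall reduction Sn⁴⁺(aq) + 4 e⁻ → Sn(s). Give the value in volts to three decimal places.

Standard free energies of sequential steps add: ΔG°₃ = ΔG°₁ + ΔG°₂, so n₃E°₃ = n₁E°₁ + n₂E°₂.
E°₃ = (2×+0.16 + 2×-0.15) / 4 = (+0.020) / 4 = +0.005 V.

+0.005 V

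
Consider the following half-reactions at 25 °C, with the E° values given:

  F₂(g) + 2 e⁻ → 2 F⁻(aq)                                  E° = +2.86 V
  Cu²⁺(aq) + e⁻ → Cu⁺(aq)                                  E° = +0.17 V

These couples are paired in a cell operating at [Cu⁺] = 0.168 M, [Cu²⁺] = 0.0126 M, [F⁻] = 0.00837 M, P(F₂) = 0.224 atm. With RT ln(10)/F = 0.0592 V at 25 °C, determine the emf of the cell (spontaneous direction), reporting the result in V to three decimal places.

F₂/F⁻ is the cathode (higher E°), Cu²⁺/Cu⁺ the anode: E°cell = +2.86 − (+0.17) = +2.69 V, n = 2.
Overall: F₂(g) + 2 Cu⁺(aq) → 2 F⁻(aq) + 2 Cu²⁺(aq)
Q = [F⁻]^2·[Cu²⁺]^2 / (P(F₂)·[Cu⁺]^2); log Q = -5.755.
E = E° − (0.0592/n) log Q = +2.69 − (0.0592/2)(-5.755) = +2.860 V.

+2.860 V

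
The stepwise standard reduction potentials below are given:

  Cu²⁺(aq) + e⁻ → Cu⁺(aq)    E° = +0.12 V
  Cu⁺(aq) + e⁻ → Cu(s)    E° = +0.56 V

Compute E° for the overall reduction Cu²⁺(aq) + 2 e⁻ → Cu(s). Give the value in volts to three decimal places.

Since ΔG° = −nFE° is additive over sequential reductions, n₃E°₃ = n₁E°₁ + n₂E°₂.
E°₃ = (1×+0.12 + 1×+0.56) / 2 = (+0.680) / 2 = +0.340 V.

+0.340 V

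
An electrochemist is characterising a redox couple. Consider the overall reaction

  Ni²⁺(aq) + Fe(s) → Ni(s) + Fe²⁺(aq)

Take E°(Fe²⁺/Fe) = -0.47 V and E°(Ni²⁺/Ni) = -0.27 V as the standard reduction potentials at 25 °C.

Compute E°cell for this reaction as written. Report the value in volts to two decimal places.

+0.20 V

The Ni²⁺/Ni couple has the higher reduction potential, so it is the cathode; Fe²⁺/Fe is oxidised at the anode.
E°cell = E°(cathode) − E°(anode) = (-0.27) − (-0.47) = +0.20 V.
Since E°cell > 0, the reaction is spontaneous under standard conditions.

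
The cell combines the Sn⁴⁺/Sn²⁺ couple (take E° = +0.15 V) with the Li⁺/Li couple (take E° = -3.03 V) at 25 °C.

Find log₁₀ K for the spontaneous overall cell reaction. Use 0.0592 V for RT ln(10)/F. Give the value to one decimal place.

Cathode: Sn⁴⁺/Sn²⁺; anode: Li⁺/Li. E°cell = +3.18 V, n = 2.
log K = nE°cell / 0.0592 = (2)(+3.18) / 0.0592 = 107.4.

107.4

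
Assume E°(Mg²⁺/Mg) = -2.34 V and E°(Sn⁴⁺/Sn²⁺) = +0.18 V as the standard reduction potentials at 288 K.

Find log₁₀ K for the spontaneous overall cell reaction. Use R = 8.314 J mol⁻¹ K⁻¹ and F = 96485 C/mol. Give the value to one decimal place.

88.2

Cathode: Sn⁴⁺/Sn²⁺; anode: Mg²⁺/Mg. E°cell = (+0.18) − (-2.34) = +2.52 V, with n = 2.
ΔG° = −nFE° = −RT ln K, so ln K = nFE°/(RT) = (2)(96485)(+2.52) / ((8.314)(288)) = 203.090.
log₁₀ K = 203.090 / ln 10 = 88.2.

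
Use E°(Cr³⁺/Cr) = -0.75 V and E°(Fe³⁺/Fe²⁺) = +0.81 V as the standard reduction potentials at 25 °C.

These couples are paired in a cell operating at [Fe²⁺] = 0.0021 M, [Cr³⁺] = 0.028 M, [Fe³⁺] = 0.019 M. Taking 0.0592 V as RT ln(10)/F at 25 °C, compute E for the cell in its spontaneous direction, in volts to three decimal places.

Fe³⁺/Fe²⁺ is the cathode (higher E°), Cr³⁺/Cr the anode: E°cell = +0.81 − (-0.75) = +1.56 V, n = 3.
Overall: 3 Fe³⁺(aq) + Cr(s) → 3 Fe²⁺(aq) + Cr³⁺(aq)
Q = [Fe²⁺]^3·[Cr³⁺] / ([Fe³⁺]^3); log Q = -4.422.
E = E° − (0.0592/n) log Q = +1.56 − (0.0592/3)(-4.422) = +1.647 V.

+1.647 V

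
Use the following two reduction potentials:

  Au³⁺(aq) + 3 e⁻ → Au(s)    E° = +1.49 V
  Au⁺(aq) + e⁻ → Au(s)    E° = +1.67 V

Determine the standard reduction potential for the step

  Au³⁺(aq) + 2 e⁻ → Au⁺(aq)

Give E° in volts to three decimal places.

+1.400 V

Sequential free energies add, so n₃E°₃ = n₁E°₁ + n₂E°₂.
With n₃ = 3, and the known step contributing 1×(+1.67) V, the unknown satisfies 2·E° = 3×(+1.49) − 1×(+1.67) = +2.800.
E° = +2.800 / 2 = +1.400 V.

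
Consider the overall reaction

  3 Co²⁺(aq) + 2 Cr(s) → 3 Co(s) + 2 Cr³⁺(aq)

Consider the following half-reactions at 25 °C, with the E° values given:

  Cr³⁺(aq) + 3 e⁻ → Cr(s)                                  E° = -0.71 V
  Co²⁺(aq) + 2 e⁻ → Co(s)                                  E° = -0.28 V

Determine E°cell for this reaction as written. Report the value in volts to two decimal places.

+0.43 V

The Co²⁺/Co couple has the higher reduction potential, so it is the cathode; Cr³⁺/Cr is oxidised at the anode.
E°cell = E°(cathode) − E°(anode) = (-0.28) − (-0.71) = +0.43 V.
Since E°cell > 0, the reaction is spontaneous under standard conditions.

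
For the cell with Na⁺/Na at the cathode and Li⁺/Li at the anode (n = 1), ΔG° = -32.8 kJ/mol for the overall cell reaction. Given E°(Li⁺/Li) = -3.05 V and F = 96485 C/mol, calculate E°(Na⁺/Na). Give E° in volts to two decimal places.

E°cell = −ΔG°/(nF) = −(-32.8×10³)/((1)(96485)) = +0.340 V.
Since Na⁺/Na is the cathode and Li⁺/Li the anode, E°cell = E°(Na⁺/Na) − E°(Li⁺/Li).
So E°(Na⁺/Na) = E°cell + E°(Li⁺/Li) = +0.340 + (-3.05) = -2.71 V.

-2.71 V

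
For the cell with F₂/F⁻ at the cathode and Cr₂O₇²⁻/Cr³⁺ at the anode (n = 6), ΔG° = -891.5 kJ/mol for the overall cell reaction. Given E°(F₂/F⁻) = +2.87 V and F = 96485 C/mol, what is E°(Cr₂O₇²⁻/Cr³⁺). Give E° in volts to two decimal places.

E°cell = −ΔG°/(nF) = −(-891.5×10³)/((6)(96485)) = +1.540 V.
Since F₂/F⁻ is the cathode and Cr₂O₇²⁻/Cr³⁺ the anode, E°cell = E°(F₂/F⁻) − E°(Cr₂O₇²⁻/Cr³⁺).
So E°(Cr₂O₇²⁻/Cr³⁺) = E°(F₂/F⁻) − E°cell = (+2.87) − (+1.540) = +1.33 V.

+1.33 V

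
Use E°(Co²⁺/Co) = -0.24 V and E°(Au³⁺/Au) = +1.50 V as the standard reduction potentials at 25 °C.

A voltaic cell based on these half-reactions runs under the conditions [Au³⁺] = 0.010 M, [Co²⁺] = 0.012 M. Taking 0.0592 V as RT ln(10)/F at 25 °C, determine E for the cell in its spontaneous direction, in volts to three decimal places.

+1.757 V

Au³⁺/Au is the cathode (higher E°), Co²⁺/Co the anode: E°cell = +1.50 − (-0.24) = +1.74 V, n = 6.
Overall: 2 Au³⁺(aq) + 3 Co(s) → 2 Au(s) + 3 Co²⁺(aq)
Q = [Co²⁺]^3 / ([Au³⁺]^2); log Q = -1.762.
E = E° − (0.0592/n) log Q = +1.74 − (0.0592/6)(-1.762) = +1.757 V.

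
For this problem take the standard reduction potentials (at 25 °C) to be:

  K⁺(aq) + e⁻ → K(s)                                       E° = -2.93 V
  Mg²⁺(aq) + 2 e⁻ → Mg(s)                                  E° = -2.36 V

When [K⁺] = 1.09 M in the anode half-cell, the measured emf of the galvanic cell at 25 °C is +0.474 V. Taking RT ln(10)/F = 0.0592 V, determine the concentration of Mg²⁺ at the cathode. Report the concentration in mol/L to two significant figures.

0.00068 M

Mg²⁺/Mg is the cathode, K⁺/K the anode: E°cell = +0.57 V, n = 2.
Overall reaction: Mg²⁺(aq) + 2 K(s) → Mg(s) + 2 K⁺(aq); Q = [K⁺]^2/[Mg²⁺]^1.
From E = E° − (0.0592/n) log Q: log Q = (E° − E)·n/0.0592 = (+0.57 − (+0.474))·2/0.0592 = 3.2432.
So 1·log[Mg²⁺] = 2·log(1.09) − log Q = 0.0749 − (3.2432) = -3.1683; [Mg²⁺] = 10^(-3.1683) ≈ 0.00068 M.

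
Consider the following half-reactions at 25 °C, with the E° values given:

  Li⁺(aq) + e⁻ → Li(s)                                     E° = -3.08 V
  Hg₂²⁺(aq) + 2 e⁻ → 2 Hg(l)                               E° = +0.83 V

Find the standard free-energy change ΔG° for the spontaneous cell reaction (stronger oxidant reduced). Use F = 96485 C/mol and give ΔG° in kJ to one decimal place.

-754.5 kJ

Hg₂²⁺/Hg (E° = +0.83 V) is the cathode; Li⁺/Li (E° = -3.08 V) is the anode, so E°cell = +3.91 V.
Balancing electrons gives n = 2 (lcm of 2 and 1).
ΔG° = −nFE° = −(2)(96485)(+3.91) = -754,513 J = -754.5 kJ.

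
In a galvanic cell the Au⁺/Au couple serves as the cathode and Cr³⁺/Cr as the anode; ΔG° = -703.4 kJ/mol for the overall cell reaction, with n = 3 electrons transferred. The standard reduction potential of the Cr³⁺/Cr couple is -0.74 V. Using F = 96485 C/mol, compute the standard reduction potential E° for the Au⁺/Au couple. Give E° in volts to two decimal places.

+1.69 V

E°cell = −ΔG°/(nF) = −(-703.4×10³)/((3)(96485)) = +2.430 V.
Since Au⁺/Au is the cathode and Cr³⁺/Cr the anode, E°cell = E°(Au⁺/Au) − E°(Cr³⁺/Cr).
So E°(Au⁺/Au) = E°cell + E°(Cr³⁺/Cr) = +2.430 + (-0.74) = +1.69 V.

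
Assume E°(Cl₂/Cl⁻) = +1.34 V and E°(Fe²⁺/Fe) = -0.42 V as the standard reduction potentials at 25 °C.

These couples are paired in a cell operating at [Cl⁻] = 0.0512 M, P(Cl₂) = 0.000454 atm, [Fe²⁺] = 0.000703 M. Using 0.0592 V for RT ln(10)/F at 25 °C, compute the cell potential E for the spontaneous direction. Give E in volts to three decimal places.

+1.831 V

Cl₂/Cl⁻ is the cathode (higher E°), Fe²⁺/Fe the anode: E°cell = +1.34 − (-0.42) = +1.76 V, n = 2.
Overall: Cl₂(g) + Fe(s) → 2 Cl⁻(aq) + Fe²⁺(aq)
Q = [Cl⁻]^2·[Fe²⁺] / (P(Cl₂)); log Q = -2.392.
E = E° − (0.0592/n) log Q = +1.76 − (0.0592/2)(-2.392) = +1.831 V.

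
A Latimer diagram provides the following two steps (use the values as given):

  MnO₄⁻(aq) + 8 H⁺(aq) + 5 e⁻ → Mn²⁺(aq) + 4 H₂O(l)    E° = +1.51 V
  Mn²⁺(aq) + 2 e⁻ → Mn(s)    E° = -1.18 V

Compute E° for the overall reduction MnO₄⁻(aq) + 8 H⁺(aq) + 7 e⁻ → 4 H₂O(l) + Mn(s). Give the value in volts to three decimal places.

+0.741 V

Standard free energies of sequential steps add: ΔG°₃ = ΔG°₁ + ΔG°₂, so n₃E°₃ = n₁E°₁ + n₂E°₂.
E°₃ = (5×+1.51 + 2×-1.18) / 7 = (+5.190) / 7 = +0.741 V.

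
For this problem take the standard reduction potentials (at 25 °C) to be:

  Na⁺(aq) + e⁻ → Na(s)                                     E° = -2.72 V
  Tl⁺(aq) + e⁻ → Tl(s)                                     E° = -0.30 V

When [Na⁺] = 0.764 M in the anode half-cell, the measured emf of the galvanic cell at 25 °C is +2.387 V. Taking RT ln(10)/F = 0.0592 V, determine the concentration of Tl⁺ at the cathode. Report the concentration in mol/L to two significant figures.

Tl⁺/Tl is the cathode, Na⁺/Na the anode: E°cell = +2.42 V, n = 1.
Overall reaction: Tl⁺(aq) + Na(s) → Tl(s) + Na⁺(aq); Q = [Na⁺]^1/[Tl⁺]^1.
From E = E° − (0.0592/n) log Q: log Q = (E° − E)·n/0.0592 = (+2.42 − (+2.387))·1/0.0592 = 0.5574.
So 1·log[Tl⁺] = 1·log(0.764) − log Q = -0.1169 − (0.5574) = -0.6743; [Tl⁺] = 10^(-0.6743) ≈ 0.21 M.

0.21 M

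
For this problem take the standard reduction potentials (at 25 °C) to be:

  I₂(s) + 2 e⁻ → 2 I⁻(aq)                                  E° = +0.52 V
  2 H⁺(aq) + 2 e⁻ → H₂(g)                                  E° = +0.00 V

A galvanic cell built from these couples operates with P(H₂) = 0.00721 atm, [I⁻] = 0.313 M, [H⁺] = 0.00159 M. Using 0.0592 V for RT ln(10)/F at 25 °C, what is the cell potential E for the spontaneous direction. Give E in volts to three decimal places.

I₂/I⁻ is the cathode (higher E°), H⁺/H₂ the anode: E°cell = +0.52 − (+0.00) = +0.52 V, n = 2.
Overall: I₂(s) + H₂(g) → 2 I⁻(aq) + 2 H⁺(aq)
Q = [I⁻]^2·[H⁺]^2 / (P(H₂)); log Q = -4.464.
E = E° − (0.0592/n) log Q = +0.52 − (0.0592/2)(-4.464) = +0.652 V.

+0.652 V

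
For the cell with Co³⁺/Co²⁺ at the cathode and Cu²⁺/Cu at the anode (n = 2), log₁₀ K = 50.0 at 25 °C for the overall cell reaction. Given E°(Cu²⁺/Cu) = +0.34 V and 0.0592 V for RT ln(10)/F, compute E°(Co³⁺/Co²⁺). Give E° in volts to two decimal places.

+1.82 V

E°cell = (0.0592/n)·log K = (0.0592/2)(50.0) = +1.480 V.
Since Co³⁺/Co²⁺ is the cathode and Cu²⁺/Cu the anode, E°cell = E°(Co³⁺/Co²⁺) − E°(Cu²⁺/Cu).
So E°(Co³⁺/Co²⁺) = E°cell + E°(Cu²⁺/Cu) = +1.480 + (+0.34) = +1.82 V.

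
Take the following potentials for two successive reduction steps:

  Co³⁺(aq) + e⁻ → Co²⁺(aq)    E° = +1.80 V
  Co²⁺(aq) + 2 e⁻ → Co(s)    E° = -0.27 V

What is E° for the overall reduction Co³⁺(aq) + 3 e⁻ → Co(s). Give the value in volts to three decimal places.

+0.420 V

Since ΔG° = −nFE° is additive over sequential reductions, n₃E°₃ = n₁E°₁ + n₂E°₂.
E°₃ = (1×+1.80 + 2×-0.27) / 3 = (+1.260) / 3 = +0.420 V.
E° values themselves are not directly additive — weighting by electron count is essential.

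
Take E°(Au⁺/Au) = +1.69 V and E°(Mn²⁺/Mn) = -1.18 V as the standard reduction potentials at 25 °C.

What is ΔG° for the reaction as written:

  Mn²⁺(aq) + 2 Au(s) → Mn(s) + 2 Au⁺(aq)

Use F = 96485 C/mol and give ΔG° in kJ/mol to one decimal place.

As written, Mn²⁺/Mn is reduced (cathode) and Au⁺/Au is oxidised (anode), so E°cell = (-1.18) − (+1.69) = -2.87 V.
Balancing electrons gives n = 2.
ΔG° = −nFE° = −(2)(96485)(-2.87) = 553,824 J = +553.8 kJ/mol.

+553.8 kJ/mol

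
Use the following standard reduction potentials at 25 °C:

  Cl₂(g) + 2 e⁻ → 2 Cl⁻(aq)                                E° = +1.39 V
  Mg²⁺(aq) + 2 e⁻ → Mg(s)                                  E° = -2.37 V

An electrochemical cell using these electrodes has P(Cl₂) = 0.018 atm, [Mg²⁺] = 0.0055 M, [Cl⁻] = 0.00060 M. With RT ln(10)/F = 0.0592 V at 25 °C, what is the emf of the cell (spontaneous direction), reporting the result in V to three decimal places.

+3.966 V

Cl₂/Cl⁻ is the cathode (higher E°), Mg²⁺/Mg the anode: E°cell = +1.39 − (-2.37) = +3.76 V, n = 2.
Overall: Cl₂(g) + Mg(s) → 2 Cl⁻(aq) + Mg²⁺(aq)
Q = [Cl⁻]^2·[Mg²⁺] / (P(Cl₂)); log Q = -6.959.
E = E° − (0.0592/n) log Q = +3.76 − (0.0592/2)(-6.959) = +3.966 V.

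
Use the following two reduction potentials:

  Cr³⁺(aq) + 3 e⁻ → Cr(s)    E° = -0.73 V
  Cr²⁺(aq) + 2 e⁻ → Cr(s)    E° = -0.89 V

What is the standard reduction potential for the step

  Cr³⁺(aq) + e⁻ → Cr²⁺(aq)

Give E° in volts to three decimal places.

Sequential free energies add, so n₃E°₃ = n₁E°₁ + n₂E°₂.
With n₃ = 3, and the known step contributing 2×(-0.89) V, the unknown satisfies 1·E° = 3×(-0.73) − 2×(-0.89) = -0.410.
E° = -0.410 / 1 = -0.410 V.

-0.410 V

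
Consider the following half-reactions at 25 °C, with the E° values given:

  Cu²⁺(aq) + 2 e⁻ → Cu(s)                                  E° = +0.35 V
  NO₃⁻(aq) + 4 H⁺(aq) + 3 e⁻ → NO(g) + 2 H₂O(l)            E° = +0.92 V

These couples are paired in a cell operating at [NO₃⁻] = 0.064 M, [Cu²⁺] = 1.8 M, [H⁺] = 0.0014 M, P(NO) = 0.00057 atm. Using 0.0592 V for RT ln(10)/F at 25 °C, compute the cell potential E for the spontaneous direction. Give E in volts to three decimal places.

+0.378 V

NO₃⁻/NO is the cathode (higher E°), Cu²⁺/Cu the anode: E°cell = +0.92 − (+0.35) = +0.57 V, n = 6.
Overall: 2 NO₃⁻(aq) + 8 H⁺(aq) + 3 Cu(s) → 2 NO(g) + 4 H₂O(l) + 3 Cu²⁺(aq)
Q = P(NO)^2·[Cu²⁺]^3 / ([NO₃⁻]^2·[H⁺]^8); log Q = 19.496.
E = E° − (0.0592/n) log Q = +0.57 − (0.0592/6)(19.496) = +0.378 V.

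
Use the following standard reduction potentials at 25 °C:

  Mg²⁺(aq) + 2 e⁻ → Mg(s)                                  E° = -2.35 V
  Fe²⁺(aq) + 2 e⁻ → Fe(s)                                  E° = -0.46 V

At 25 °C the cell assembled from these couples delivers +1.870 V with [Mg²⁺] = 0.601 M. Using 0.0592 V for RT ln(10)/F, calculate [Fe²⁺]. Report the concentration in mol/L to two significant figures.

0.13 M

Fe²⁺/Fe is the cathode, Mg²⁺/Mg the anode: E°cell = +1.89 V, n = 2.
Overall reaction: Fe²⁺(aq) + Mg(s) → Fe(s) + Mg²⁺(aq); Q = [Mg²⁺]^1/[Fe²⁺]^1.
From E = E° − (0.0592/n) log Q: log Q = (E° − E)·n/0.0592 = (+1.89 − (+1.870))·2/0.0592 = 0.6757.
So 1·log[Fe²⁺] = 1·log(0.601) − log Q = -0.2211 − (0.6757) = -0.8968; [Fe²⁺] = 10^(-0.8968) ≈ 0.13 M.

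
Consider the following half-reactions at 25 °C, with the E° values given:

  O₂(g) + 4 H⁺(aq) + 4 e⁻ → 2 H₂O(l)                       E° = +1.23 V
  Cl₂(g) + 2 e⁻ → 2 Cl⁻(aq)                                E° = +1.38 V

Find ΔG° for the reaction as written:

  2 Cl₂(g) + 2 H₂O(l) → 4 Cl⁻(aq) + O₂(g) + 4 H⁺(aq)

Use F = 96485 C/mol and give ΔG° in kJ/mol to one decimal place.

As written, Cl₂/Cl⁻ is reduced (cathode) and O₂/H₂O is oxidised (anode), so E°cell = (+1.38) − (+1.23) = +0.15 V.
Balancing electrons gives n = 4.
ΔG° = −nFE° = −(4)(96485)(+0.15) = -57,891 J = -57.9 kJ/mol.

-57.9 kJ/mol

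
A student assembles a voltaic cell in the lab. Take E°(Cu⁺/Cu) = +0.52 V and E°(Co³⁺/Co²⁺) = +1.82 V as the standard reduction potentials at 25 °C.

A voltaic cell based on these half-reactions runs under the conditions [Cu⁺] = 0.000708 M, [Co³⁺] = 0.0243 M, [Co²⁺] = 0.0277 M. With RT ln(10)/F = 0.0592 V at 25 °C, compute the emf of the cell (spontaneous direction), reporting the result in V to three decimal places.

+1.483 V

Co³⁺/Co²⁺ is the cathode (higher E°), Cu⁺/Cu the anode: E°cell = +1.82 − (+0.52) = +1.30 V, n = 1.
Overall: Co³⁺(aq) + Cu(s) → Co²⁺(aq) + Cu⁺(aq)
Q = [Co²⁺]·[Cu⁺] / ([Co³⁺]); log Q = -3.093.
E = E° − (0.0592/n) log Q = +1.30 − (0.0592/1)(-3.093) = +1.483 V.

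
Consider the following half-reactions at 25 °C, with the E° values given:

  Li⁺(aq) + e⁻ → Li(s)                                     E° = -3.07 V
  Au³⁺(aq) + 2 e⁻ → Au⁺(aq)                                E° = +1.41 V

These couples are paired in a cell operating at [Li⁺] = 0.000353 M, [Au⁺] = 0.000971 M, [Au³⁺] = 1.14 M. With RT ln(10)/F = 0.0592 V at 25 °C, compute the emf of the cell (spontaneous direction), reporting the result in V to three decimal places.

Au³⁺/Au⁺ is the cathode (higher E°), Li⁺/Li the anode: E°cell = +1.41 − (-3.07) = +4.48 V, n = 2.
Overall: Au³⁺(aq) + 2 Li(s) → Au⁺(aq) + 2 Li⁺(aq)
Q = [Au⁺]·[Li⁺]^2 / ([Au³⁺]); log Q = -9.974.
E = E° − (0.0592/n) log Q = +4.48 − (0.0592/2)(-9.974) = +4.775 V.

+4.775 V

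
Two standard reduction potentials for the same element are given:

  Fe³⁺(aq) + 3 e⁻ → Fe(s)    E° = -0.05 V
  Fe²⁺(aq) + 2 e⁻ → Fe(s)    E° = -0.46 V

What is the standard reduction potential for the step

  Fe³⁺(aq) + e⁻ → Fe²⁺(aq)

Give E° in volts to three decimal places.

Sequential free energies add, so n₃E°₃ = n₁E°₁ + n₂E°₂.
With n₃ = 3, and the known step contributing 2×(-0.46) V, the unknown satisfies 1·E° = 3×(-0.05) − 2×(-0.46) = +0.770.
E° = +0.770 / 1 = +0.770 V.

+0.770 V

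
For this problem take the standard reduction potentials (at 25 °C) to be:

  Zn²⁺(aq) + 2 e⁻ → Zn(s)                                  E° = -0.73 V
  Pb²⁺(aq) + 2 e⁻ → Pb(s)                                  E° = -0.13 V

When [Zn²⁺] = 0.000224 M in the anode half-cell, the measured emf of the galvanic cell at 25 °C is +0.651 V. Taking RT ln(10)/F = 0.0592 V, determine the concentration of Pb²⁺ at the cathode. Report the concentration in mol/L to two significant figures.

Pb²⁺/Pb is the cathode, Zn²⁺/Zn the anode: E°cell = +0.60 V, n = 2.
Overall reaction: Pb²⁺(aq) + Zn(s) → Pb(s) + Zn²⁺(aq); Q = [Zn²⁺]^1/[Pb²⁺]^1.
From E = E° − (0.0592/n) log Q: log Q = (E° − E)·n/0.0592 = (+0.60 − (+0.651))·2/0.0592 = -1.7230.
So 1·log[Pb²⁺] = 1·log(0.000224) − log Q = -3.6498 − (-1.7230) = -1.9268; [Pb²⁺] = 10^(-1.9268) ≈ 0.012 M.

0.012 M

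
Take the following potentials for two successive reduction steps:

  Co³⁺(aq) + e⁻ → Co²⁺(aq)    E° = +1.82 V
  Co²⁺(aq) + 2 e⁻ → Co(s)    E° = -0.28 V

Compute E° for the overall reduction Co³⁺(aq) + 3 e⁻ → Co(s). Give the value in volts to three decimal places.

+0.420 V

Standard free energies of sequential steps add: ΔG°₃ = ΔG°₁ + ΔG°₂, so n₃E°₃ = n₁E°₁ + n₂E°₂.
E°₃ = (1×+1.82 + 2×-0.28) / 3 = (+1.260) / 3 = +0.420 V.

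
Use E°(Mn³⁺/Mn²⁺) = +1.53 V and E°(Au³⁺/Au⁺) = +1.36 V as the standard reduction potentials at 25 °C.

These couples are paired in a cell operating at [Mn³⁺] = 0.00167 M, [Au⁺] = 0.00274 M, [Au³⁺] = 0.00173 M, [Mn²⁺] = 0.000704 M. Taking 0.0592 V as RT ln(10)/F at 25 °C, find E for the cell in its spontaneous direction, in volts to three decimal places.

Mn³⁺/Mn²⁺ is the cathode (higher E°), Au³⁺/Au⁺ the anode: E°cell = +1.53 − (+1.36) = +0.17 V, n = 2.
Overall: 2 Mn³⁺(aq) + Au⁺(aq) → 2 Mn²⁺(aq) + Au³⁺(aq)
Q = [Mn²⁺]^2·[Au³⁺] / ([Mn³⁺]^2·[Au⁺]); log Q = -0.950.
E = E° − (0.0592/n) log Q = +0.17 − (0.0592/2)(-0.950) = +0.198 V.

+0.198 V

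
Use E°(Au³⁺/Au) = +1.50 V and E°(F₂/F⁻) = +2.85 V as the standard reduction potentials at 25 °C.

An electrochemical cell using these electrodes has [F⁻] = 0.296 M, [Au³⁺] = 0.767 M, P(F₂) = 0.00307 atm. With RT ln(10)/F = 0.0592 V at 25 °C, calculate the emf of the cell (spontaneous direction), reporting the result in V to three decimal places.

+1.309 V

F₂/F⁻ is the cathode (higher E°), Au³⁺/Au the anode: E°cell = +2.85 − (+1.50) = +1.35 V, n = 6.
Overall: 3 F₂(g) + 2 Au(s) → 6 F⁻(aq) + 2 Au³⁺(aq)
Q = [F⁻]^6·[Au³⁺]^2 / (P(F₂)^3); log Q = 4.136.
E = E° − (0.0592/n) log Q = +1.35 − (0.0592/6)(4.136) = +1.309 V.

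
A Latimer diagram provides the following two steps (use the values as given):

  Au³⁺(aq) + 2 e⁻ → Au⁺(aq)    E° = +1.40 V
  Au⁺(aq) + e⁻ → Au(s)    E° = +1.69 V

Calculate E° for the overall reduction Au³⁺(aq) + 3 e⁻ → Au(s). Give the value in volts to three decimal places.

Adding the free-energy changes (−nFE°) of the two steps gives −n₃FE°₃ = −n₁FE°₁ − n₂FE°₂.
E°₃ = (2×+1.40 + 1×+1.69) / 3 = (+4.490) / 3 = +1.497 V.
E° values themselves are not directly additive — weighting by electron count is essential.

+1.497 V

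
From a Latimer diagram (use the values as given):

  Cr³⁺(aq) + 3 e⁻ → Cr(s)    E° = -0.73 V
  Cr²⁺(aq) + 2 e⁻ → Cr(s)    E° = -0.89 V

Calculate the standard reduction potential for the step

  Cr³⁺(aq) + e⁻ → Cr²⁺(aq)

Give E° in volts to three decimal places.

-0.410 V

Sequential free energies add, so n₃E°₃ = n₁E°₁ + n₂E°₂.
With n₃ = 3, and the known step contributing 2×(-0.89) V, the unknown satisfies 1·E° = 3×(-0.73) − 2×(-0.89) = -0.410.
E° = -0.410 / 1 = -0.410 V.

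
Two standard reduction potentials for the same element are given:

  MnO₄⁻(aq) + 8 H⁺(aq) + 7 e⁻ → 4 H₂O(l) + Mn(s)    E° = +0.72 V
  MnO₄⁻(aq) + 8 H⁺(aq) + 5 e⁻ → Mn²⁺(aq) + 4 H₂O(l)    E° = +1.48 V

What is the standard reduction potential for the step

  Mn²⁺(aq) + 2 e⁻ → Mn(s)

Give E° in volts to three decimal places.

-1.180 V

Sequential free energies add, so n₃E°₃ = n₁E°₁ + n₂E°₂.
With n₃ = 7, and the known step contributing 5×(+1.48) V, the unknown satisfies 2·E° = 7×(+0.72) − 5×(+1.48) = -2.360.
E° = -2.360 / 2 = -1.180 V.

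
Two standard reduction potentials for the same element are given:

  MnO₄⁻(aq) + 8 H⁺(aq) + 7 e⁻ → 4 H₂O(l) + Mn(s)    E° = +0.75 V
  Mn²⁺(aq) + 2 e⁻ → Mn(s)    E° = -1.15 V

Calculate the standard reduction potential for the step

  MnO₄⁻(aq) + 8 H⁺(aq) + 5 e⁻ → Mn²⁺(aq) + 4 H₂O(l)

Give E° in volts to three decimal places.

Sequential free energies add, so n₃E°₃ = n₁E°₁ + n₂E°₂.
With n₃ = 7, and the known step contributing 2×(-1.15) V, the unknown satisfies 5·E° = 7×(+0.75) − 2×(-1.15) = +7.550.
E° = +7.550 / 5 = +1.510 V.

+1.510 V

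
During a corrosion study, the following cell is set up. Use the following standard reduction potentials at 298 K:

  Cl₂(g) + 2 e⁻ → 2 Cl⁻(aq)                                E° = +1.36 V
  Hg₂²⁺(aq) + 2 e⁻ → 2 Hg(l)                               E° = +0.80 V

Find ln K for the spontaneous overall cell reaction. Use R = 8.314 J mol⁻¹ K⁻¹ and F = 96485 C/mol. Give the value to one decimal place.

Cathode: Cl₂/Cl⁻; anode: Hg₂²⁺/Hg. E°cell = (+1.36) − (+0.80) = +0.56 V, with n = 2.
ΔG° = −nFE° = −RT ln K, so ln K = nFE°/(RT) = (2)(96485)(+0.56) / ((8.314)(298)) = 43.617.

43.6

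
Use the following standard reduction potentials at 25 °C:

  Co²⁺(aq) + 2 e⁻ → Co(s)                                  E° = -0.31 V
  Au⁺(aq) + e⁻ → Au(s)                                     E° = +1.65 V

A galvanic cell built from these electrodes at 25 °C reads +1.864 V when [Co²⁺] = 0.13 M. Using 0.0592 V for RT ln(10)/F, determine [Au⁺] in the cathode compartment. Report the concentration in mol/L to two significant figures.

0.0086 M

Au⁺/Au is the cathode, Co²⁺/Co the anode: E°cell = +1.96 V, n = 2.
Overall reaction: 2 Au⁺(aq) + Co(s) → 2 Au(s) + Co²⁺(aq); Q = [Co²⁺]^1/[Au⁺]^2.
From E = E° − (0.0592/n) log Q: log Q = (E° − E)·n/0.0592 = (+1.96 − (+1.864))·2/0.0592 = 3.2432.
So 2·log[Au⁺] = 1·log(0.13) − log Q = -0.8861 − (3.2432) = -4.1293; log[Au⁺] = -4.1293 / 2 = -2.0646; [Au⁺] = 10^(-2.0646) ≈ 0.0086 M.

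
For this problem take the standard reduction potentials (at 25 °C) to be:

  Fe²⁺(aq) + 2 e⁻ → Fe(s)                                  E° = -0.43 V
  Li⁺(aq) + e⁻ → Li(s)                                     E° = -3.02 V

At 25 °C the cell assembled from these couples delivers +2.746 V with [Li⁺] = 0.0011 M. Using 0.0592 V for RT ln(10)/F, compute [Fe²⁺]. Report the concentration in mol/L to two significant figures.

Fe²⁺/Fe is the cathode, Li⁺/Li the anode: E°cell = +2.59 V, n = 2.
Overall reaction: Fe²⁺(aq) + 2 Li(s) → Fe(s) + 2 Li⁺(aq); Q = [Li⁺]^2/[Fe²⁺]^1.
From E = E° − (0.0592/n) log Q: log Q = (E° − E)·n/0.0592 = (+2.59 − (+2.746))·2/0.0592 = -5.2703.
So 1·log[Fe²⁺] = 2·log(0.0011) − log Q = -5.9172 − (-5.2703) = -0.6469; [Fe²⁺] = 10^(-0.6469) ≈ 0.23 M.

0.23 M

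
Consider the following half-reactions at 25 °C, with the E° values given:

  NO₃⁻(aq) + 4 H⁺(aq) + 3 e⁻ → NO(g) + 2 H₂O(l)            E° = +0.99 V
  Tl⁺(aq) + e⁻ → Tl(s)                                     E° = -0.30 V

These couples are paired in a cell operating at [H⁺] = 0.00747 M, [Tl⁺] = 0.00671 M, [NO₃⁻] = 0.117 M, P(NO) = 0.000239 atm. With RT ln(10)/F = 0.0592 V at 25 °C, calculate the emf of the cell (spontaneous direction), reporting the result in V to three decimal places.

NO₃⁻/NO is the cathode (higher E°), Tl⁺/Tl the anode: E°cell = +0.99 − (-0.30) = +1.29 V, n = 3.
Overall: NO₃⁻(aq) + 4 H⁺(aq) + 3 Tl(s) → NO(g) + 2 H₂O(l) + 3 Tl⁺(aq)
Q = P(NO)·[Tl⁺]^3 / ([NO₃⁻]·[H⁺]^4); log Q = -0.703.
E = E° − (0.0592/n) log Q = +1.29 − (0.0592/3)(-0.703) = +1.304 V.

+1.304 V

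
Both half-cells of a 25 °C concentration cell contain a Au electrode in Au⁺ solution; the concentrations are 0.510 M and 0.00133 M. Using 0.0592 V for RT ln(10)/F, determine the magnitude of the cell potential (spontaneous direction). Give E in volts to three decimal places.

+0.153 V

For a concentration cell E°cell = 0. The 0.510 M side is the cathode (reduction is favoured where [Au⁺] is higher).
With n = 1, E = −(0.0592/1) log([Au⁺]ₐₙ/[Au⁺]꜀ₐₜ) = −(0.0592/1) log(0.00133/0.51) = −(0.0592/1)(-2.584) = +0.153 V.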